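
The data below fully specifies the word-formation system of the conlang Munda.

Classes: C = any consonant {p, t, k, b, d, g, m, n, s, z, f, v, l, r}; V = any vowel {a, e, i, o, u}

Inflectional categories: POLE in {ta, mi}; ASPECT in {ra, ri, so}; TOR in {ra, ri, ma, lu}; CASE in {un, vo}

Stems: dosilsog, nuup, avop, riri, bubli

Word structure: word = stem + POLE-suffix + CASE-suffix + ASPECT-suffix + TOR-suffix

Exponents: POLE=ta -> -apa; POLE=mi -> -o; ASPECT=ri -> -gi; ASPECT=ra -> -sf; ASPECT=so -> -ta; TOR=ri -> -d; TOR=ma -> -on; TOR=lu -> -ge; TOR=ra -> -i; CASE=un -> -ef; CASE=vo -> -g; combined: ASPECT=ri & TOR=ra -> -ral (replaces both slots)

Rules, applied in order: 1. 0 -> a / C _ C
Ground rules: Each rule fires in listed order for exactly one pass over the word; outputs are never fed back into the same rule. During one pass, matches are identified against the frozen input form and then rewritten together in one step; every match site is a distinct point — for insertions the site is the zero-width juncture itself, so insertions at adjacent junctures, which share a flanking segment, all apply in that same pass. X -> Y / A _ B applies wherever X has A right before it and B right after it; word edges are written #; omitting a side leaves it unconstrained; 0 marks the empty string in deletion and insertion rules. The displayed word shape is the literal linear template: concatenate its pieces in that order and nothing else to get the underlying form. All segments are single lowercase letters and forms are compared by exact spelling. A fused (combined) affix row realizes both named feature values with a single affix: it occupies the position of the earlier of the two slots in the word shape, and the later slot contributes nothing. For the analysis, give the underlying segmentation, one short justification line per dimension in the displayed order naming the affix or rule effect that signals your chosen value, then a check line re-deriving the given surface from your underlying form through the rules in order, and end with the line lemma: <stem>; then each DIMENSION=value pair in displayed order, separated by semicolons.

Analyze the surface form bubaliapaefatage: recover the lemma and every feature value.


underlying: bubli-apa-ef-ta-ge
POLE=ta - signalled by the affix -apa
ASPECT=so - signalled by the affix -ta
TOR=lu - signalled by the affix -ge
CASE=un - signalled by the affix -ef
check: bubliapaeftage -> bubaliapaefatage
lemma: bubli; POLE=ta; ASPECT=so; TOR=lu; CASE=un


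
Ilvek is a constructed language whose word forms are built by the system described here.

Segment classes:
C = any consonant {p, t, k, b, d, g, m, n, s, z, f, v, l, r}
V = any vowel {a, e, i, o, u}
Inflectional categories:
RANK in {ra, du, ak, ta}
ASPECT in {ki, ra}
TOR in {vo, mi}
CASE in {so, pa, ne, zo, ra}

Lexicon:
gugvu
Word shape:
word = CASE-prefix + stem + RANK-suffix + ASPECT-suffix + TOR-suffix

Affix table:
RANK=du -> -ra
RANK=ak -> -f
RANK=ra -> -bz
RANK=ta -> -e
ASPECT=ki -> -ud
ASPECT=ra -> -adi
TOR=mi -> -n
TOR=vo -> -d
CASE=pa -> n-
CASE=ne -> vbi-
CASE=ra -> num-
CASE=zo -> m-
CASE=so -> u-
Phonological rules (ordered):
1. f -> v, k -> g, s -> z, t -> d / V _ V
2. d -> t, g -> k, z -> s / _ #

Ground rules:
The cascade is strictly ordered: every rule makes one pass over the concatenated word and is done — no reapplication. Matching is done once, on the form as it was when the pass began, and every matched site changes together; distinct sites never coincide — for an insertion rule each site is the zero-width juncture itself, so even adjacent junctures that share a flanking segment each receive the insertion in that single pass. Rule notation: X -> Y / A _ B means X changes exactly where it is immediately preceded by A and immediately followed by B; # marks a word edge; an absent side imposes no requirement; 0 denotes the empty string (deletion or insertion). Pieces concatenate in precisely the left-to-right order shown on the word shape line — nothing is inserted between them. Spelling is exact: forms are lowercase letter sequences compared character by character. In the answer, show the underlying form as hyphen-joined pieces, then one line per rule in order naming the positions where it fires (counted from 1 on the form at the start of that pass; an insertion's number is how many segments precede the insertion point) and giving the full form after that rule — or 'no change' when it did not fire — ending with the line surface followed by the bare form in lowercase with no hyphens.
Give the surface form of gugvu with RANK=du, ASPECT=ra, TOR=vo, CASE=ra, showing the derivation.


underlying: num-gugvu-ra-adi-d
1. f -> v, k -> g, s -> z, t -> d / V _ V: no change
2. d -> t, g -> k, z -> s / _ #: fires at position(s) 14: numgugvuraadit
surface: numgugvuraadit


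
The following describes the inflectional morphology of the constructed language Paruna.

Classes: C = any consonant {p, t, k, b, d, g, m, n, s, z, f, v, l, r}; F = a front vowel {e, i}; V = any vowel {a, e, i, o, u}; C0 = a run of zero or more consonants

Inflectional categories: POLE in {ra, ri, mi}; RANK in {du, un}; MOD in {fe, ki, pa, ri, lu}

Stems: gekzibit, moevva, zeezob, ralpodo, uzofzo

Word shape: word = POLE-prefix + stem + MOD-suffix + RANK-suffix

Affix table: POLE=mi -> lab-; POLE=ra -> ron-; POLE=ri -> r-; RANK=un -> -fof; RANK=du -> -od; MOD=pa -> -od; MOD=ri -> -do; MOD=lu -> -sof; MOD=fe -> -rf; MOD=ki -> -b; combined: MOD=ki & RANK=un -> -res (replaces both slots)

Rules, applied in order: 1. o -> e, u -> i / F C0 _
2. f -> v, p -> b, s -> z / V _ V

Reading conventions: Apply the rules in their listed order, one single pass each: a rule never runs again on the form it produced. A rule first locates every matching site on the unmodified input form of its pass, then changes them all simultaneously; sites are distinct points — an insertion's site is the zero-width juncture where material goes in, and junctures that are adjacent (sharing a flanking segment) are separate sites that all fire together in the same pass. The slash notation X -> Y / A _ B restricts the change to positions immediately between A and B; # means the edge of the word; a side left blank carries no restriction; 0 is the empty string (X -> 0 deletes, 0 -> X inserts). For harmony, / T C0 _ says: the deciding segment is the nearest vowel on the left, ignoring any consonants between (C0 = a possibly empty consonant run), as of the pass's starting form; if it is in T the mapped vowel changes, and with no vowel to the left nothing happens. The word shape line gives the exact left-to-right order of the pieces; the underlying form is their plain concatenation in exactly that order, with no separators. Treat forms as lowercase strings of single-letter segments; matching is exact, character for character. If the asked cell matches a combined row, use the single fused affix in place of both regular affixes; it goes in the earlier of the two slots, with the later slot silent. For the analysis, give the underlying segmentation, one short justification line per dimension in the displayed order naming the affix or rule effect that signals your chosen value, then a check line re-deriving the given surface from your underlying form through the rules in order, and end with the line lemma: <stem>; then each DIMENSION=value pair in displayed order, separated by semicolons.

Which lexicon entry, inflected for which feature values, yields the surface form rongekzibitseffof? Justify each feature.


underlying: ron-gekzibit-sof-fof
POLE=ra - signalled by the affix ron-
RANK=un - signalled by the affix -fof
MOD=lu - signalled by the affix -sof
check: rongekzibitsoffof -> rongekzibitseffof -> rongekzibitseffof
lemma: gekzibit; POLE=ra; RANK=un; MOD=lu


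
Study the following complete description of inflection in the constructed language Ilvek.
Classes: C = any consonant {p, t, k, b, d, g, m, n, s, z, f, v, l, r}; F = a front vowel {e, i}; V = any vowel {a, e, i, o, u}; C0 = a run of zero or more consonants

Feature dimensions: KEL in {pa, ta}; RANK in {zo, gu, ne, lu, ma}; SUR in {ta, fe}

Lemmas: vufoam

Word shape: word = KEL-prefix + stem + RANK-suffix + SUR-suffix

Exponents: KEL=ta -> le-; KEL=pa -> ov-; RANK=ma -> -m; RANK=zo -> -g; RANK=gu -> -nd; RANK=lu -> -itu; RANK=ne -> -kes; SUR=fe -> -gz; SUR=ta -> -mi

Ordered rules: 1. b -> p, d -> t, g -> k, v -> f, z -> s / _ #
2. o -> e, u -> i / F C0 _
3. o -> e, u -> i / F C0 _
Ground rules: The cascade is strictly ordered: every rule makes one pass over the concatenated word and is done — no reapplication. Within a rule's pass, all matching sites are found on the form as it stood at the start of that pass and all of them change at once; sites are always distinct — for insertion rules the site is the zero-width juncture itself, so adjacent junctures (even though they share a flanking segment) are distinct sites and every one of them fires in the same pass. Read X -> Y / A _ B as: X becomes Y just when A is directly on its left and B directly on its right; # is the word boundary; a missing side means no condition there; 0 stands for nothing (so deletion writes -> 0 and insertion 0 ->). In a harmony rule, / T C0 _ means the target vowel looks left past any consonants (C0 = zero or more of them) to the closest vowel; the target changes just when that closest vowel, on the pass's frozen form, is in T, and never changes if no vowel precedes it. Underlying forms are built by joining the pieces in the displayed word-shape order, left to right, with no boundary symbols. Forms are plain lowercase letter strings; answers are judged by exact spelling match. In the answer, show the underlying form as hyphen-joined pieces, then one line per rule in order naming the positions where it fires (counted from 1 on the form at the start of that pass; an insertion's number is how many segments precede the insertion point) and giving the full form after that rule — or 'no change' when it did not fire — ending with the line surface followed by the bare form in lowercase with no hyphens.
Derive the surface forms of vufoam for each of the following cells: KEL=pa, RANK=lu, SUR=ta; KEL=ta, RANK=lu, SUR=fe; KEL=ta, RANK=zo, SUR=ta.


cell KEL=pa, RANK=lu, SUR=ta:
underlying: ov-vufoam-itu-mi
1. b -> p, d -> t, g -> k, v -> f, z -> s / _ #: no change
2. o -> e, u -> i / F C0 _: fires at position(s) 11: ovvufoamitimi
3. o -> e, u -> i / F C0 _: no change
surface: ovvufoamitimi

cell KEL=ta, RANK=lu, SUR=fe:
underlying: le-vufoam-itu-gz
1. b -> p, d -> t, g -> k, v -> f, z -> s / _ #: fires at position(s) 13: levufoamitugs
2. o -> e, u -> i / F C0 _: fires at position(s) 4, 11: levifoamitigs
3. o -> e, u -> i / F C0 _: fires at position(s) 6: levifeamitigs
surface: levifeamitigs

cell KEL=ta, RANK=zo, SUR=ta:
underlying: le-vufoam-g-mi
1. b -> p, d -> t, g -> k, v -> f, z -> s / _ #: no change
2. o -> e, u -> i / F C0 _: fires at position(s) 4: levifoamgmi
3. o -> e, u -> i / F C0 _: fires at position(s) 6: levifeamgmi
surface: levifeamgmi


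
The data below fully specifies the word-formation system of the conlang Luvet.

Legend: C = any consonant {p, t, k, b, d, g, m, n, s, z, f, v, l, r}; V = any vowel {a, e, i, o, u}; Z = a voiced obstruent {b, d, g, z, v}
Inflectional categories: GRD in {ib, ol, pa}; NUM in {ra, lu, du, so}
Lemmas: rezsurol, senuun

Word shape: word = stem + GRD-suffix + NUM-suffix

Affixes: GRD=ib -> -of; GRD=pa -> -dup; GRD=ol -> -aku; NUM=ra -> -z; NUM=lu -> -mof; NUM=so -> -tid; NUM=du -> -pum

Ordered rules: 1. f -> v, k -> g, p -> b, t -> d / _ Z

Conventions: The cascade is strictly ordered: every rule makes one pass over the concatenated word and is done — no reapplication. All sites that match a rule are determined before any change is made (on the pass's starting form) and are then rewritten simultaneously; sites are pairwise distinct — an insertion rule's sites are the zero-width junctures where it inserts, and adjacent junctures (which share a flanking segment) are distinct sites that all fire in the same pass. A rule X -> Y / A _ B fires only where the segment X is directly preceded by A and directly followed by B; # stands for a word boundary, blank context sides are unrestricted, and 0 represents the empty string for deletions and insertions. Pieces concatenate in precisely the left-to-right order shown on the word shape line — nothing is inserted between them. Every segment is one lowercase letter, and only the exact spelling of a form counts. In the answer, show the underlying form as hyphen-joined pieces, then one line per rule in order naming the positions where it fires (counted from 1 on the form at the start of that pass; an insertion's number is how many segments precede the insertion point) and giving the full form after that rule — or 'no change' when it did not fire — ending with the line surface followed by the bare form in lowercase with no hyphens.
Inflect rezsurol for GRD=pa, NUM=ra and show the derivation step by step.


underlying: rezsurol-dup-z
1. f -> v, k -> g, p -> b, t -> d / _ Z: fires at position(s) 11: rezsuroldubz
surface: rezsuroldubz


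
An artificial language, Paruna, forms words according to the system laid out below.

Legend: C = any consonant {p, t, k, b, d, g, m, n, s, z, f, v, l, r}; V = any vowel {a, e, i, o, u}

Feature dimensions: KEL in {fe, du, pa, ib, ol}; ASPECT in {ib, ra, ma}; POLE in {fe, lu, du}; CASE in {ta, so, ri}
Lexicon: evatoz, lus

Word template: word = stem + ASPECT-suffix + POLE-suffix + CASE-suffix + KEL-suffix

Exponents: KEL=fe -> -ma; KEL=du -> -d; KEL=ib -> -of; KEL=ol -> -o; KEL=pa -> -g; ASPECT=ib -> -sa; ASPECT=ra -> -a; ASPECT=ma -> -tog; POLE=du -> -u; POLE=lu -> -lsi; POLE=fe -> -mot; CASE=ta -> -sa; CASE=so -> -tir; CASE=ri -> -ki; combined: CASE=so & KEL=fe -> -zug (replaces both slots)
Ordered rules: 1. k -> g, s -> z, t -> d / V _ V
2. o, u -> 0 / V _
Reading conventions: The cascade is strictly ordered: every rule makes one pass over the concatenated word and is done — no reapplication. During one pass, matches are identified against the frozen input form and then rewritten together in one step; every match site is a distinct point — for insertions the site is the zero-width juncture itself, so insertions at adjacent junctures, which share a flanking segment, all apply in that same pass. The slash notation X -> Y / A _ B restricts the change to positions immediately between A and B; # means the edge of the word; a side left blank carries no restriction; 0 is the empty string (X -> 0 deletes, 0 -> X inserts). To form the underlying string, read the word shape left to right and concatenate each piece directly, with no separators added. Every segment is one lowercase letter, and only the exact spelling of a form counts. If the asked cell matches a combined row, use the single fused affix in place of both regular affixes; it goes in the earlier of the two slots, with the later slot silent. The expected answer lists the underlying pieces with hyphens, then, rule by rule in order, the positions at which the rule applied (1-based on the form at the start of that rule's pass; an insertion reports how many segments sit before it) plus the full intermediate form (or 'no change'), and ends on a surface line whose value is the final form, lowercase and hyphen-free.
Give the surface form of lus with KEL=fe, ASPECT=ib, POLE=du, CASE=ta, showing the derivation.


underlying: lus-sa-u-sa-ma
1. k -> g, s -> z, t -> d / V _ V: fires at position(s) 7: lussauzama
2. o, u -> 0 / V _: fires at position(s) 6: lussazama
surface: lussazama


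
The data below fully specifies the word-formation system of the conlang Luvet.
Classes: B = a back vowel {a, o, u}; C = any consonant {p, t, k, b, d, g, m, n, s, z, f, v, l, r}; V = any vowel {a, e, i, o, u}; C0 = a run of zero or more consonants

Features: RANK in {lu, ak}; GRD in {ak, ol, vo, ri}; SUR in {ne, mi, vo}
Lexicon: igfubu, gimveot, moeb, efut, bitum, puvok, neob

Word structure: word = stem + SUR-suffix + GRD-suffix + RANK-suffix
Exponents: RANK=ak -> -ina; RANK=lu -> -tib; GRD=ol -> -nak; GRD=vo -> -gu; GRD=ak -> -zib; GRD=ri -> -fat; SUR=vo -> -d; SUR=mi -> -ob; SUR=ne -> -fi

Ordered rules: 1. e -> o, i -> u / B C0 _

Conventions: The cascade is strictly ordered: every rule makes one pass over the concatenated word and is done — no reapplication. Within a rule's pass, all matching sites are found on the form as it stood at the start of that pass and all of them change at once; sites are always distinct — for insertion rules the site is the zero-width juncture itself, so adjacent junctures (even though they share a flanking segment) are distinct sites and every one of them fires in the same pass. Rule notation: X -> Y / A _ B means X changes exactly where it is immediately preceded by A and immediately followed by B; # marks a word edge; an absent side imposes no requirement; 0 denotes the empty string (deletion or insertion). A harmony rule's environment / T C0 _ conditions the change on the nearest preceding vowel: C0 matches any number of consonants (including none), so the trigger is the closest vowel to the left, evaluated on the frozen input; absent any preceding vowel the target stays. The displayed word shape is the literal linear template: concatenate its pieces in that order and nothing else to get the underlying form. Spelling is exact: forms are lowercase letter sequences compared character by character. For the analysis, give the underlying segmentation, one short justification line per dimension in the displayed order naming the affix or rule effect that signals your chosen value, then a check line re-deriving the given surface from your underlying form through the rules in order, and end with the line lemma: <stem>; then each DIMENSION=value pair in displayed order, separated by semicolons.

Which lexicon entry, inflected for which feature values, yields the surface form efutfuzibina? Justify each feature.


underlying: efut-fi-zib-ina
RANK=ak - signalled by the affix -ina
GRD=ak - signalled by the affix -zib
SUR=ne - signalled by the affix -fi
check: efutfizibina -> efutfuzibina
lemma: efut; RANK=ak; GRD=ak; SUR=ne


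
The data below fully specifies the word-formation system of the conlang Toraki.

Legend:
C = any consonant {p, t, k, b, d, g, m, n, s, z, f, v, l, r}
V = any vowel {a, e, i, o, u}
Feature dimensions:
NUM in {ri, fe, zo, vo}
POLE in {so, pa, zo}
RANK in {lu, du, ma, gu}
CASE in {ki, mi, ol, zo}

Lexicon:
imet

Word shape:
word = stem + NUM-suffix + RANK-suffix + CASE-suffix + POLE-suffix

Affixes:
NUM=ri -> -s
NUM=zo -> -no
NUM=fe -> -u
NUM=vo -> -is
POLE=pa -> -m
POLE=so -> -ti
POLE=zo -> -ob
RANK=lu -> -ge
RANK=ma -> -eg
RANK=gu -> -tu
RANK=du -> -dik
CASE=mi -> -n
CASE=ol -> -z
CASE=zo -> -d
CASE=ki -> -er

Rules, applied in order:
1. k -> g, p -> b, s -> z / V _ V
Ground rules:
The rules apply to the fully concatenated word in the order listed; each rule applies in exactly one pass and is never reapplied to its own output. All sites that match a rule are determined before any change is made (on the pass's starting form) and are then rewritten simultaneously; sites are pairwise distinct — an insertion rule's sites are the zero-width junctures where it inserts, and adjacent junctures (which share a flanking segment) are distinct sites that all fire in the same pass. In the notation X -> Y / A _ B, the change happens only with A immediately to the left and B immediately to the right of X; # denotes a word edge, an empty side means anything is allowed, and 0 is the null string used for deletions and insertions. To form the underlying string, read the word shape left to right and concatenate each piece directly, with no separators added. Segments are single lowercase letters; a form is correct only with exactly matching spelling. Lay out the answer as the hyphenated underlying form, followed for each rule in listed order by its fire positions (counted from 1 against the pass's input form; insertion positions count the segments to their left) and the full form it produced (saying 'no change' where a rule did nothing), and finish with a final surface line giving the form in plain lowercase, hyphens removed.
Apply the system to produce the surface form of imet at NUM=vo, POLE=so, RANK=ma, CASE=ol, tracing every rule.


underlying: imet-is-eg-z-ti
1. k -> g, p -> b, s -> z / V _ V: fires at position(s) 6: imetizegzti
surface: imetizegzti


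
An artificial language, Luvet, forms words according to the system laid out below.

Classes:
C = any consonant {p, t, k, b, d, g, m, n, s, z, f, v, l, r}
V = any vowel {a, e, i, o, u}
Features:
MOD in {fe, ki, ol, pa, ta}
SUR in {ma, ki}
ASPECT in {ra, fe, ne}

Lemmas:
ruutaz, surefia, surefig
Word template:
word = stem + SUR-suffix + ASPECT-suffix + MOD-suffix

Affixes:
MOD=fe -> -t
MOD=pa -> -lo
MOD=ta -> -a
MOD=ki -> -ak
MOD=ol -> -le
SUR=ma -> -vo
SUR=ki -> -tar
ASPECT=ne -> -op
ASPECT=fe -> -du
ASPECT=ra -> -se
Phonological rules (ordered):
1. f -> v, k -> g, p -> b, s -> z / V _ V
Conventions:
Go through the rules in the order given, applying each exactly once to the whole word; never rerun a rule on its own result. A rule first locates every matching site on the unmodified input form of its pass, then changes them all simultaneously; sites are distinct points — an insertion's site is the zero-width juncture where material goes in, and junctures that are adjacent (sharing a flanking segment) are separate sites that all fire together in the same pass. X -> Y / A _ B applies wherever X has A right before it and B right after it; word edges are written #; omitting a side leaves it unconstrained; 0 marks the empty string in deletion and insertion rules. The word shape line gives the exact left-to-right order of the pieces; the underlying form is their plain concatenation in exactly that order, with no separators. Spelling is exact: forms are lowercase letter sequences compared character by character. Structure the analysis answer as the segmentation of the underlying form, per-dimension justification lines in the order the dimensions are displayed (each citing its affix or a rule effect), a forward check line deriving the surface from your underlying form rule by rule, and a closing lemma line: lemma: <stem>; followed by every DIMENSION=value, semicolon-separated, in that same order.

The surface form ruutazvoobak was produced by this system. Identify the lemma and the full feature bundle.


underlying: ruutaz-vo-op-ak
MOD=ki - signalled by the affix -ak
SUR=ma - signalled by the affix -vo
ASPECT=ne - signalled by the affix -op
check: ruutazvoopak -> ruutazvoobak
lemma: ruutaz; MOD=ki; SUR=ma; ASPECT=ne


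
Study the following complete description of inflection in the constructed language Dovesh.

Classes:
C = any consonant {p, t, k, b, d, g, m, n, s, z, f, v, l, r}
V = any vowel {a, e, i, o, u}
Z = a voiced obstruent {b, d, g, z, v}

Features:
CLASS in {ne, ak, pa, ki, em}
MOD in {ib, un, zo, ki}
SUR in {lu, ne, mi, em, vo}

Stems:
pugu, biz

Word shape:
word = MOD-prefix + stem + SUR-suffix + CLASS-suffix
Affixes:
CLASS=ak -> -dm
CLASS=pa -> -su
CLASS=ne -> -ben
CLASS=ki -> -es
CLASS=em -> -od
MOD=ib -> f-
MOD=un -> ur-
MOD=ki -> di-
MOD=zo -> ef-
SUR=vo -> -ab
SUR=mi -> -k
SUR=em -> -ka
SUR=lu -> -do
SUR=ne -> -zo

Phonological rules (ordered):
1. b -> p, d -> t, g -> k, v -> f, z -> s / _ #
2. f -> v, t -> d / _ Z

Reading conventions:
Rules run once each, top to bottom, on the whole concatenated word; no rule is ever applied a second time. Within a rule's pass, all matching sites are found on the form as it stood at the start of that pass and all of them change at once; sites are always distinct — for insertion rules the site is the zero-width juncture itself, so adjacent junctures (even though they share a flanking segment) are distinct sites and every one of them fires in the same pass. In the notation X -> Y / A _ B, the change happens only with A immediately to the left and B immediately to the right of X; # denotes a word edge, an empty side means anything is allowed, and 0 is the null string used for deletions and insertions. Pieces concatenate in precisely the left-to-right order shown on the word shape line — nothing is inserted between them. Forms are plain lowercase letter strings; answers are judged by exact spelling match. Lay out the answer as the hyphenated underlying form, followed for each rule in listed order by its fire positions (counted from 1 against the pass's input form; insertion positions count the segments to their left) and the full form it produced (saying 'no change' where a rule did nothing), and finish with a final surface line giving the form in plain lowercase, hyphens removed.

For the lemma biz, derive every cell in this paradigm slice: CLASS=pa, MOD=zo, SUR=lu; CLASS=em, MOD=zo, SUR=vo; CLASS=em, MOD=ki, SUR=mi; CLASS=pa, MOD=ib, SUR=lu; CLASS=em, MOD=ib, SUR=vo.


cell CLASS=pa, MOD=zo, SUR=lu:
underlying: ef-biz-do-su
1. b -> p, d -> t, g -> k, v -> f, z -> s / _ #: no change
2. f -> v, t -> d / _ Z: fires at position(s) 2: evbizdosu
surface: evbizdosu

cell CLASS=em, MOD=zo, SUR=vo:
underlying: ef-biz-ab-od
1. b -> p, d -> t, g -> k, v -> f, z -> s / _ #: fires at position(s) 9: efbizabot
2. f -> v, t -> d / _ Z: fires at position(s) 2: evbizabot
surface: evbizabot

cell CLASS=em, MOD=ki, SUR=mi:
underlying: di-biz-k-od
1. b -> p, d -> t, g -> k, v -> f, z -> s / _ #: fires at position(s) 8: dibizkot
2. f -> v, t -> d / _ Z: no change
surface: dibizkot

cell CLASS=pa, MOD=ib, SUR=lu:
underlying: f-biz-do-su
1. b -> p, d -> t, g -> k, v -> f, z -> s / _ #: no change
2. f -> v, t -> d / _ Z: fires at position(s) 1: vbizdosu
surface: vbizdosu

cell CLASS=em, MOD=ib, SUR=vo:
underlying: f-biz-ab-od
1. b -> p, d -> t, g -> k, v -> f, z -> s / _ #: fires at position(s) 8: fbizabot
2. f -> v, t -> d / _ Z: fires at position(s) 1: vbizabot
surface: vbizabot


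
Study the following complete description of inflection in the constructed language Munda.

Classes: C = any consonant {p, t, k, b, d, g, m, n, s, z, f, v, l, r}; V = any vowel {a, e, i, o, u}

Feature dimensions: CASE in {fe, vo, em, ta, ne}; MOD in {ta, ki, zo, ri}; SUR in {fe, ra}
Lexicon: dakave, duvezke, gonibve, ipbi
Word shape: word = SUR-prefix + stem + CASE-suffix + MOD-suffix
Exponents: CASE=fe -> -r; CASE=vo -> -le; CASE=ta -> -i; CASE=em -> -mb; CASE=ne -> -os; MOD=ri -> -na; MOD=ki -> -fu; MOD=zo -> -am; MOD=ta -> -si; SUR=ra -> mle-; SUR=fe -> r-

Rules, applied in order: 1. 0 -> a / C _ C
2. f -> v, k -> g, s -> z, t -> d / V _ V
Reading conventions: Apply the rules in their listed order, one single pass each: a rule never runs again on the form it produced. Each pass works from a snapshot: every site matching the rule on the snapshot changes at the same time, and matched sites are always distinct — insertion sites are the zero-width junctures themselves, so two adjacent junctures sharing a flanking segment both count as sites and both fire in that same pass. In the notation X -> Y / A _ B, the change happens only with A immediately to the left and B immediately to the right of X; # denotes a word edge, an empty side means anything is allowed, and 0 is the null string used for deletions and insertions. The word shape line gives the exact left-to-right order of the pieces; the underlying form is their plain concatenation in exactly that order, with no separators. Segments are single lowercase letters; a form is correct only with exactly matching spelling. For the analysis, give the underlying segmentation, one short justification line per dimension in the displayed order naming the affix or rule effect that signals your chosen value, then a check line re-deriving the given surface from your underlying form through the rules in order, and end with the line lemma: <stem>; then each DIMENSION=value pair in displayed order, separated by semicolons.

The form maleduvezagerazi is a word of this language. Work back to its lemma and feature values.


underlying: mle-duvezke-r-si
CASE=fe - signalled by the affix -r
MOD=ta - signalled by the affix -si
SUR=ra - signalled by the affix mle-
check: mleduvezkersi -> maleduvezakerasi -> maleduvezagerazi
lemma: duvezke; CASE=fe; MOD=ta; SUR=ra


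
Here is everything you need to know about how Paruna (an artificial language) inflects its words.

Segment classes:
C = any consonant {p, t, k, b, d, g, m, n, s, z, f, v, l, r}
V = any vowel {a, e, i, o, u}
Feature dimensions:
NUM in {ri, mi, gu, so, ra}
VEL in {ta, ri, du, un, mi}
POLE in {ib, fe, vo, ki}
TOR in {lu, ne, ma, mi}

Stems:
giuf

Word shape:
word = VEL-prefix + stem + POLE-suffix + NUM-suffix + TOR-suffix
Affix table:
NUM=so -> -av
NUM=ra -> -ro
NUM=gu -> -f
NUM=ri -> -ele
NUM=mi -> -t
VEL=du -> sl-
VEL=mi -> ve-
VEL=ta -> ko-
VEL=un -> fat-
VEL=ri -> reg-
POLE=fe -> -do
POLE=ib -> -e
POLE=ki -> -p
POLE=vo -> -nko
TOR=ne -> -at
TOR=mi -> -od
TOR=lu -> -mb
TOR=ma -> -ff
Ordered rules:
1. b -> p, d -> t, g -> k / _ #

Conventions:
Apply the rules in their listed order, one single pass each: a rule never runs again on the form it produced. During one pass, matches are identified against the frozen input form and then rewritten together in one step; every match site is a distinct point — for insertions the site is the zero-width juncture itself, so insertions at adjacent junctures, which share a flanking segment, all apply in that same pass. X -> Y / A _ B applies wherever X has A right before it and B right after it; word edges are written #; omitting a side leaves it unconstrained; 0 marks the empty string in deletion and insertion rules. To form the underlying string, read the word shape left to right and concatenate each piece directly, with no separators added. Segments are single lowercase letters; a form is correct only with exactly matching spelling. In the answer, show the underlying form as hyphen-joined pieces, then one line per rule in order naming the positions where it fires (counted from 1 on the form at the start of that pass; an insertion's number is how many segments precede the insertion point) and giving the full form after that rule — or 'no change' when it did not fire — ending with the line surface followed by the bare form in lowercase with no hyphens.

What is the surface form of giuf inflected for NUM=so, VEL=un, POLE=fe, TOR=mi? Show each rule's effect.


underlying: fat-giuf-do-av-od
1. b -> p, d -> t, g -> k / _ #: fires at position(s) 13: fatgiufdoavot
surface: fatgiufdoavot


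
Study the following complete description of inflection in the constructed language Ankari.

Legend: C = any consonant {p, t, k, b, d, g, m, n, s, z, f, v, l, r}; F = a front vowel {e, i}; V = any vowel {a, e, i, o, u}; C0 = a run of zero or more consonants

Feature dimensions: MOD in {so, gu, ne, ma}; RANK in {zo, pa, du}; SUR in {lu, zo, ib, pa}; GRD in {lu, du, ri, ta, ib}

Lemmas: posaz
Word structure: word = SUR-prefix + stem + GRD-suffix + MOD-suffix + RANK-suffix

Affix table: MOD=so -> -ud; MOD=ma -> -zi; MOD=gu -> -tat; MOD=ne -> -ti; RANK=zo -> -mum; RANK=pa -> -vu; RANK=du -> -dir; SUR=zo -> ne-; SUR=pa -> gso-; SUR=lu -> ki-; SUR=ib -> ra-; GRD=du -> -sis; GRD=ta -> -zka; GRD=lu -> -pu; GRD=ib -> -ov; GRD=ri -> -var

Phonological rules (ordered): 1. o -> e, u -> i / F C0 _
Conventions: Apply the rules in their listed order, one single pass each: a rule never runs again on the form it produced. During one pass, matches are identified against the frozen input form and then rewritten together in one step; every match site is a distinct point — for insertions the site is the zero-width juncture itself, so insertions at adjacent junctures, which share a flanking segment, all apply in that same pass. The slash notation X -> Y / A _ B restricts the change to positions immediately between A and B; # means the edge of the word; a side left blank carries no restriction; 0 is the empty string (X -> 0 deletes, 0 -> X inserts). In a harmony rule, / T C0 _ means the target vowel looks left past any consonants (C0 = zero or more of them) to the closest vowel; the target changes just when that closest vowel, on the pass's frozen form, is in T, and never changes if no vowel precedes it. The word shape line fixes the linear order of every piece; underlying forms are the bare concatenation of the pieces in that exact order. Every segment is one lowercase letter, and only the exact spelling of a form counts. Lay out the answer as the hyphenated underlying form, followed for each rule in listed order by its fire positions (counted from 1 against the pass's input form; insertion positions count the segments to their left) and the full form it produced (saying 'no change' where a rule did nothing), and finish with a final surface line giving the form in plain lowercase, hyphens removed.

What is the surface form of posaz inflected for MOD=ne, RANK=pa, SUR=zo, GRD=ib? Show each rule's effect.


underlying: ne-posaz-ov-ti-vu
1. o -> e, u -> i / F C0 _: fires at position(s) 4, 13: nepesazovtivi
surface: nepesazovtivi


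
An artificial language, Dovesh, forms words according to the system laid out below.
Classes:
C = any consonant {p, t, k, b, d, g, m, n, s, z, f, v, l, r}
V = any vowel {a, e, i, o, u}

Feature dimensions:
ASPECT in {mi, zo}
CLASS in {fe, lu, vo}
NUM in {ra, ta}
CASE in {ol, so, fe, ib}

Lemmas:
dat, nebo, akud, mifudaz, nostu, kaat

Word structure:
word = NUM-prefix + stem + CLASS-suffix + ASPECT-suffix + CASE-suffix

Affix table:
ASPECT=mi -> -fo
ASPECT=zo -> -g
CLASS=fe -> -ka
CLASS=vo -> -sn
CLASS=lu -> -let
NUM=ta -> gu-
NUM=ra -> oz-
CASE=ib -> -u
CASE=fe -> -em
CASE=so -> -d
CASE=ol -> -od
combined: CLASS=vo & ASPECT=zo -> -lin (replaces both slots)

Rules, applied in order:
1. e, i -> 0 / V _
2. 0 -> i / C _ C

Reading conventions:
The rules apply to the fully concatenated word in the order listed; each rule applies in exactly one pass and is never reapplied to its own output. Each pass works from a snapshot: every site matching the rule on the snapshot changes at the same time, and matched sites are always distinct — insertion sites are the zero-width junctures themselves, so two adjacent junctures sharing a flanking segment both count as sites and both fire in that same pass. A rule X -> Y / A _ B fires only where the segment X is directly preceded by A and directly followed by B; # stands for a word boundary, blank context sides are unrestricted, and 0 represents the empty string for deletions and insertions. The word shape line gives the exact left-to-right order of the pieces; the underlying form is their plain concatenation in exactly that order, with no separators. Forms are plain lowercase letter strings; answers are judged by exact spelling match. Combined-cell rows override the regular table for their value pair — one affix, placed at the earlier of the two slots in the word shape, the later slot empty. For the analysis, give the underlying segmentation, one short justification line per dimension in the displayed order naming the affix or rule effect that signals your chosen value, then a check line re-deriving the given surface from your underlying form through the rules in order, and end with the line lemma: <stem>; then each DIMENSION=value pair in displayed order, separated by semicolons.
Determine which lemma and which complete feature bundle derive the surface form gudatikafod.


underlying: gu-dat-ka-fo-d
ASPECT=mi - signalled by the affix -fo
CLASS=fe - signalled by the affix -ka
NUM=ta - signalled by the affix gu-
CASE=so - signalled by the affix -d
check: gudatkafod -> gudatkafod -> gudatikafod
lemma: dat; ASPECT=mi; CLASS=fe; NUM=ta; CASE=so


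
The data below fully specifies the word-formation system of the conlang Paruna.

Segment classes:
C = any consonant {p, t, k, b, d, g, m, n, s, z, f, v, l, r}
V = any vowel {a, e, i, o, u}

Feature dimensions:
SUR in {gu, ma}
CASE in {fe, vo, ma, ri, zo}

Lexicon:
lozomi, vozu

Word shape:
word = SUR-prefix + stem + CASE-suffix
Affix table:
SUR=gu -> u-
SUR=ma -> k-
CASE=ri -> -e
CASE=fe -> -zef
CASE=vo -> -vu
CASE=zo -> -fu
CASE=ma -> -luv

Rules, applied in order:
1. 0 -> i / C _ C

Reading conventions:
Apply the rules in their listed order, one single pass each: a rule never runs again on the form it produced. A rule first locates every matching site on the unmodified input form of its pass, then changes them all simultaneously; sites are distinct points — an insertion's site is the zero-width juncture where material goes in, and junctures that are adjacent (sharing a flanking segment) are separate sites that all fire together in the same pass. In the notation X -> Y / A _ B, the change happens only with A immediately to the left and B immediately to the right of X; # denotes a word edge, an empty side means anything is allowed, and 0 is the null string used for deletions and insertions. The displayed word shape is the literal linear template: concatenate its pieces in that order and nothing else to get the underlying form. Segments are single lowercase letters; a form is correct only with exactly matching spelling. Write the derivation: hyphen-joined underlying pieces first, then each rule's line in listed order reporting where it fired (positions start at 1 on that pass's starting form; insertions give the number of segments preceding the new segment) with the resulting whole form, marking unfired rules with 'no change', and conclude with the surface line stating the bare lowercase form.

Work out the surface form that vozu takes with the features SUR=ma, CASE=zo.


underlying: k-vozu-fu
1. 0 -> i / C _ C: inserts after position(s) 1: kivozufu
surface: kivozufu


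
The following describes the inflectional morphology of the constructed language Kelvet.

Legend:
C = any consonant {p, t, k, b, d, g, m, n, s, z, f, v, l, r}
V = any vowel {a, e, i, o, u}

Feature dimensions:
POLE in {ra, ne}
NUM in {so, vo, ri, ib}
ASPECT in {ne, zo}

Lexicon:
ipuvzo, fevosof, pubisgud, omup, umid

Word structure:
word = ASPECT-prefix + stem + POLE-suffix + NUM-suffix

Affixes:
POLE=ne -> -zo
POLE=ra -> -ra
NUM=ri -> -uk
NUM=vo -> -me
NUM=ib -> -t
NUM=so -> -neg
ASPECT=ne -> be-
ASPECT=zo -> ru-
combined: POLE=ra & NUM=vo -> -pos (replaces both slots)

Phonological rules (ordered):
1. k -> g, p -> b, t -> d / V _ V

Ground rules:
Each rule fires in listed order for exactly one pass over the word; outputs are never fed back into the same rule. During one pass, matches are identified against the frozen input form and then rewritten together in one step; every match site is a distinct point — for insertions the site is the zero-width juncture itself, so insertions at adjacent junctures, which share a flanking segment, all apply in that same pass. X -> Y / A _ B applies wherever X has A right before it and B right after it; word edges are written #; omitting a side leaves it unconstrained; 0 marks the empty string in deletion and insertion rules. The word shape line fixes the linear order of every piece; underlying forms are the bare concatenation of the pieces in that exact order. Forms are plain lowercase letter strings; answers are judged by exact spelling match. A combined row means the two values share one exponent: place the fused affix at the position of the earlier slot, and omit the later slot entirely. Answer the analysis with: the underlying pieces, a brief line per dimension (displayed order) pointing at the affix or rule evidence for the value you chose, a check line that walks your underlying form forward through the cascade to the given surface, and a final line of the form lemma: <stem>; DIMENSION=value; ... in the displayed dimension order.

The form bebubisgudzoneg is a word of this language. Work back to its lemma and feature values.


underlying: be-pubisgud-zo-neg
POLE=ne - signalled by the affix -zo
NUM=so - signalled by the affix -neg
ASPECT=ne - signalled by the affix be-
check: bepubisgudzoneg -> bebubisgudzoneg
lemma: pubisgud; POLE=ne; NUM=so; ASPECT=ne


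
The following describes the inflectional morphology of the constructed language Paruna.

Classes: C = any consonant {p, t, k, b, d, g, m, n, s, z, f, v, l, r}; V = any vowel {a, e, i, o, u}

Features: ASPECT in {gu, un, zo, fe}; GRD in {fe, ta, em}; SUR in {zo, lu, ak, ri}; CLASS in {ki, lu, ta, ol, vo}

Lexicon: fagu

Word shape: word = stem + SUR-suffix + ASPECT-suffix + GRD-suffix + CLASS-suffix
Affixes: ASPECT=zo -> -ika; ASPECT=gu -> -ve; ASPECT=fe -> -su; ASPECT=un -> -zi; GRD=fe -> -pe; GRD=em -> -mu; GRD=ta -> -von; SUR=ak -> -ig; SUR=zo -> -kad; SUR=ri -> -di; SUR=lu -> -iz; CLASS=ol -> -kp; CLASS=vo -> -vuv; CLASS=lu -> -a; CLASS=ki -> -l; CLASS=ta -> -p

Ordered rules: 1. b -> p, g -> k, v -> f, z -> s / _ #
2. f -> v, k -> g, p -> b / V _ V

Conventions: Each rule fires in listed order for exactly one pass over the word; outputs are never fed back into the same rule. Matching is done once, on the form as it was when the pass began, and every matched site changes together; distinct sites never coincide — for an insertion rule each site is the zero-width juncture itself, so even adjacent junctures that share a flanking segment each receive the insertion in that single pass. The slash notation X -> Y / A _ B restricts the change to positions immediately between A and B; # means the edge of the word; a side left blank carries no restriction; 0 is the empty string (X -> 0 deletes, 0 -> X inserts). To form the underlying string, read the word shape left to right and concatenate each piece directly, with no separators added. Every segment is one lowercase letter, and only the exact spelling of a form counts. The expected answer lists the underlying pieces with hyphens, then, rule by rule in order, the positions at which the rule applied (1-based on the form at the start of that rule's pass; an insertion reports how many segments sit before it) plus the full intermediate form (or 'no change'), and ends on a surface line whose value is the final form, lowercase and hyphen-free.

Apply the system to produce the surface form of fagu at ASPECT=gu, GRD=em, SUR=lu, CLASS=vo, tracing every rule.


underlying: fagu-iz-ve-mu-vuv
1. b -> p, g -> k, v -> f, z -> s / _ #: fires at position(s) 13: faguizvemuvuf
2. f -> v, k -> g, p -> b / V _ V: no change
surface: faguizvemuvuf
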